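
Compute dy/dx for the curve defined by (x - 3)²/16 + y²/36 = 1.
Differentiate both sides with respect to x, treating y as y(x). By the chain rule, any term containing y contributes a factor of y' = dy/dx when we differentiate it.

Move every term to one side and write the relation as F(x, y) = 0. Term by term,
  d/dx[y^2/36] = y·y'/18
  d/dx[(x - 3)^2/16] = x/8 - 3/8
  d/dx[-1] = 0

The pieces without y' make up ∂F/∂x and the coefficient of y' is ∂F/∂y:
  ∂F/∂x = x/8 - 3/8,
  ∂F/∂y = y/18.

Since d/dx[F] = ∂F/∂x + (∂F/∂y)·y' = 0, solve for y':
  (∂F/∂y)·y' = -∂F/∂x
  dy/dx = -(∂F/∂x)/(∂F/∂y) = -(x/8 - 3/8)/(y/18)
        = -((x - 3)/8)/(y/18) = 9(3 - x)/(4y)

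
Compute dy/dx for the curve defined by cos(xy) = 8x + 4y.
Differentiate the relation implicitly: treat y = y(x) and apply the chain rule, so every y-derivative picks up a y' = dy/dx factor.

With everything moved to the left-hand side, differentiate term by term:
  d/dx[-8x] = -8
  d/dx[-4y] = -4·y'
  d/dx[cos(xy)] = -(x·y' + y)·sin(xy)

Separating the contributions that come from x directly and those that come through y:
  without y':      -y·sin(xy) - 8
  multiplying y':  -x·sin(xy) - 4

so (-y·sin(xy) - 8) + (-x·sin(xy) - 4)·y' = 0, and therefore
  dy/dx = -(-y·sin(xy) - 8)/(-x·sin(xy) - 4) = -(y·sin(xy) + 8)/(x·sin(xy) + 4)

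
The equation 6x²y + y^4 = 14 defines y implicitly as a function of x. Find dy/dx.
Apply d/dx to both sides, remembering that y depends on x. Each occurrence of y therefore brings in a y' = dy/dx via the chain rule.

With F(x, y) equal to the left-hand side minus the right, differentiate F term by term:
  d/dx[6x^2y] = 6x^2·y' + 12xy
  d/dx[y^4] = 4y^3·y'
  d/dx[-14] = 0
Adding these up, d/dx[F] = 0 becomes
  (12xy) + (6x^2 + 4y^3)·y' = 0,
so isolating y',
  dy/dx = -(12xy)/(6x^2 + 4y^3) = -6xy/(3x^2 + 2y^3)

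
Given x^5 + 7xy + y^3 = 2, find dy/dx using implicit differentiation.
Differentiate the relation implicitly: treat y = y(x) and apply the chain rule, so every y-derivative picks up a y' = dy/dx factor.

With everything moved to the left-hand side, differentiate term by term:
  d/dx[x^5] = 5x^4
  d/dx[7xy] = 7x·y' + 7y
  d/dx[y^3] = 3y^2·y'
  d/dx[-2] = 0

Separating the contributions that come from x directly and those that come through y:
  without y':      5x^4 + 7y
  multiplying y':  7x + 3y^2

so (5x^4 + 7y) + (7x + 3y^2)·y' = 0, and therefore
  dy/dx = -(5x^4 + 7y)/(7x + 3y^2) = (-5x^4 - 7y)/(7x + 3y^2)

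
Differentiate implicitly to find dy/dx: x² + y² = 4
Take d/dx of both sides. Since y is implicitly a function of x, the chain rule attaches a y' = dy/dx factor whenever we differentiate through y.

Set F(x, y) = (left side) − (right side), so the curve is F = 0. Differentiating each term of F:
  d/dx[x^2] = 2x
  d/dx[y^2] = 2y·y'
  d/dx[-4] = 0

Collecting, the y'-free part is the partial derivative in x and the y' coefficient is the partial derivative in y:
  ∂F/∂x = 2x
  ∂F/∂y = 2y

so d/dx[F(x, y(x))] = ∂F/∂x + (∂F/∂y)·y' = 0. Rearranging,
  dy/dx = -(∂F/∂x)/(∂F/∂y) = -(2x)/(2y) = -x/y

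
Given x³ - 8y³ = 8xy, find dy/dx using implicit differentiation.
Apply d/dx to both sides, remembering that y depends on x. Each occurrence of y therefore brings in a y' = dy/dx via the chain rule.

With F(x, y) equal to the left-hand side minus the right, differentiate F term by term:
  d/dx[x^3] = 3x^2
  d/dx[-8xy] = -8x·y' - 8y
  d/dx[-8y^3] = -24y^2·y'
Adding these up, d/dx[F] = 0 becomes
  (3x^2 - 8y) + (-8x - 24y^2)·y' = 0,
so isolating y',
  dy/dx = -(3x^2 - 8y)/(-8x - 24y^2) = (3x^2/8 - y)/(x + 3y^2)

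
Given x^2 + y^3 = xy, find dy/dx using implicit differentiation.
Differentiate the relation implicitly: treat y = y(x) and apply the chain rule, so every y-derivative picks up a y' = dy/dx factor.

With everything moved to the left-hand side, differentiate term by term:
  d/dx[x^2] = 2x
  d/dx[-xy] = -x·y' - y
  d/dx[y^3] = 3y^2·y'

Separating the contributions that come from x directly and those that come through y:
  without y':      2x - y
  multiplying y':  -x + 3y^2

so (2x - y) + (-x + 3y^2)·y' = 0, and therefore
  dy/dx = -(2x - y)/(-x + 3y^2) = (2x - y)/(x - 3y^2)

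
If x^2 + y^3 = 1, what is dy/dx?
Apply d/dx to both sides, remembering that y depends on x. Each occurrence of y therefore brings in a y' = dy/dx via the chain rule.

With F(x, y) equal to the left-hand side minus the right, differentiate F term by term:
  d/dx[x^2] = 2x
  d/dx[y^3] = 3y^2·y'
  d/dx[-1] = 0
Adding these up, d/dx[F] = 0 becomes
  (2x) + (3y^2)·y' = 0,
so isolating y',
  dy/dx = -(2x)/(3y^2) = -2x/(3y^2)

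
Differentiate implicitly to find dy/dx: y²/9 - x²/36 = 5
Differentiate the relation implicitly: treat y = y(x) and apply the chain rule, so every y-derivative picks up a y' = dy/dx factor.

With everything moved to the left-hand side, differentiate term by term:
  d/dx[-x^2/36] = -x/18
  d/dx[y^2/9] = 2y·y'/9
  d/dx[-5] = 0

Separating the contributions that come from x directly and those that come through y:
  without y':      -x/18
  multiplying y':  2y/9

so (-x/18) + (2y/9)·y' = 0, and therefore
  dy/dx = -(-x/18)/(2y/9) = x/(4y)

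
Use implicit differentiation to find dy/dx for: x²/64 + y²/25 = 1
Take d/dx of both sides. Since y is implicitly a function of x, the chain rule attaches a y' = dy/dx factor whenever we differentiate through y.

Set F(x, y) = (left side) − (right side), so the curve is F = 0. Differentiating each term of F:
  d/dx[x^2/64] = x/32
  d/dx[y^2/25] = 2y·y'/25
  d/dx[-1] = 0

Collecting, the y'-free part is the partial derivative in x and the y' coefficient is the partial derivative in y:
  ∂F/∂x = x/32
  ∂F/∂y = 2y/25

so d/dx[F(x, y(x))] = ∂F/∂x + (∂F/∂y)·y' = 0. Rearranging,
  dy/dx = -(∂F/∂x)/(∂F/∂y) = -(x/32)/(2y/25) = -25x/(64y)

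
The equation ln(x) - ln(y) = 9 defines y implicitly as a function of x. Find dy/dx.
Apply d/dx to both sides, remembering that y depends on x. Each occurrence of y therefore brings in a y' = dy/dx via the chain rule.

With F(x, y) equal to the left-hand side minus the right, differentiate F term by term:
  d/dx[ln(x)] = 1/x
  d/dx[-ln(y)] = -y'/y
  d/dx[-9] = 0
Adding these up, d/dx[F] = 0 becomes
  (1/x) + (-1/y)·y' = 0,
so isolating y',
  dy/dx = -(1/x)/(-1/y) = y/x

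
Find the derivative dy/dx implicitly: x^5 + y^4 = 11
Take d/dx of both sides. Since y is implicitly a function of x, the chain rule attaches a y' = dy/dx factor whenever we differentiate through y.

Set F(x, y) = (left side) − (right side), so the curve is F = 0. Differentiating each term of F:
  d/dx[x^5] = 5x^4
  d/dx[y^4] = 4y^3·y'
  d/dx[-11] = 0

Collecting, the y'-free part is the partial derivative in x and the y' coefficient is the partial derivative in y:
  ∂F/∂x = 5x^4
  ∂F/∂y = 4y^3

so d/dx[F(x, y(x))] = ∂F/∂x + (∂F/∂y)·y' = 0. Rearranging,
  dy/dx = -(∂F/∂x)/(∂F/∂y) = -(5x^4)/(4y^3) = -5x^4/(4y^3)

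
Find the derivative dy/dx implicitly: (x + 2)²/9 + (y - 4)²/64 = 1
Take d/dx of both sides. Since y is implicitly a function of x, the chain rule attaches a y' = dy/dx factor whenever we differentiate through y.

Set F(x, y) = (left side) − (right side), so the curve is F = 0. Differentiating each term of F:
  d/dx[(x + 2)^2/9] = 2x/9 + 4/9
  d/dx[(y - 4)^2/64] = y'(y - 4)/32
  d/dx[-1] = 0

Collecting, the y'-free part is the partial derivative in x and the y' coefficient is the partial derivative in y:
  ∂F/∂x = 2x/9 + 4/9
  ∂F/∂y = y/32 - 1/8

so d/dx[F(x, y(x))] = ∂F/∂x + (∂F/∂y)·y' = 0. Rearranging,
  dy/dx = -(∂F/∂x)/(∂F/∂y) = -(2x/9 + 4/9)/(y/32 - 1/8)
        = -(2(x + 2)/9)/((y - 4)/32) = 64(-x - 2)/(9(y - 4))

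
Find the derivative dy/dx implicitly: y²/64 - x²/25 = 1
Differentiate both sides with respect to x, treating y as y(x). By the chain rule, any term containing y contributes a factor of y' = dy/dx when we differentiate it.

Move every term to one side and write the relation as F(x, y) = 0. Term by term,
  d/dx[-x^2/25] = -2x/25
  d/dx[y^2/64] = y·y'/32
  d/dx[-1] = 0

The pieces without y' make up ∂F/∂x and the coefficient of y' is ∂F/∂y:
  ∂F/∂x = -2x/25,
  ∂F/∂y = y/32.

Since d/dx[F] = ∂F/∂x + (∂F/∂y)·y' = 0, solve for y':
  (∂F/∂y)·y' = -∂F/∂x
  dy/dx = -(∂F/∂x)/(∂F/∂y) = -(-2x/25)/(y/32) = 64x/(25y)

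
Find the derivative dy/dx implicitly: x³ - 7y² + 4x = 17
Apply d/dx to both sides, remembering that y depends on x. Each occurrence of y therefore brings in a y' = dy/dx via the chain rule.

With F(x, y) equal to the left-hand side minus the right, differentiate F term by term:
  d/dx[x^3] = 3x^2
  d/dx[4x] = 4
  d/dx[-7y^2] = -14y·y'
  d/dx[-17] = 0
Adding these up, d/dx[F] = 0 becomes
  (3x^2 + 4) + (-14y)·y' = 0,
so isolating y',
  dy/dx = -(3x^2 + 4)/(-14y) = (3x^2 + 4)/(14y)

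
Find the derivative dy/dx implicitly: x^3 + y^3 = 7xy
Differentiate both sides with respect to x, treating y as y(x). By the chain rule, any term containing y contributes a factor of y' = dy/dx when we differentiate it.

Move every term to one side and write the relation as F(x, y) = 0. Term by term,
  d/dx[x^3] = 3x^2
  d/dx[-7xy] = -7x·y' - 7y
  d/dx[y^3] = 3y^2·y'

The pieces without y' make up ∂F/∂x and the coefficient of y' is ∂F/∂y:
  ∂F/∂x = 3x^2 - 7y,
  ∂F/∂y = -7x + 3y^2.

Since d/dx[F] = ∂F/∂x + (∂F/∂y)·y' = 0, solve for y':
  (∂F/∂y)·y' = -∂F/∂x
  dy/dx = -(∂F/∂x)/(∂F/∂y) = -(3x^2 - 7y)/(-7x + 3y^2) = (3x^2 - 7y)/(7x - 3y^2)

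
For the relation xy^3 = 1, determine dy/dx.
Differentiate the relation implicitly: treat y = y(x) and apply the chain rule, so every y-derivative picks up a y' = dy/dx factor.

With everything moved to the left-hand side, differentiate term by term:
  d/dx[xy^3] = 3xy^2·y' + y^3
  d/dx[-1] = 0

Separating the contributions that come from x directly and those that come through y:
  without y':      y^3
  multiplying y':  3xy^2

so (y^3) + (3xy^2)·y' = 0, and therefore
  dy/dx = -(y^3)/(3xy^2) = -y/(3x)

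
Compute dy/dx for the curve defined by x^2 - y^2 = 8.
Differentiate both sides with respect to x, treating y as y(x). By the chain rule, any term containing y contributes a factor of y' = dy/dx when we differentiate it.

Move every term to one side and write the relation as F(x, y) = 0. Term by term,
  d/dx[x^2] = 2x
  d/dx[-y^2] = -2y·y'
  d/dx[-8] = 0

The pieces without y' make up ∂F/∂x and the coefficient of y' is ∂F/∂y:
  ∂F/∂x = 2x,
  ∂F/∂y = -2y.

Since d/dx[F] = ∂F/∂x + (∂F/∂y)·y' = 0, solve for y':
  (∂F/∂y)·y' = -∂F/∂x
  dy/dx = -(∂F/∂x)/(∂F/∂y) = -(2x)/(-2y) = x/y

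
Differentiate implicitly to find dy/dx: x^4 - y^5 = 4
Differentiate both sides with respect to x, treating y as y(x). By the chain rule, any term containing y contributes a factor of y' = dy/dx when we differentiate it.

Move every term to one side and write the relation as F(x, y) = 0. Term by term,
  d/dx[x^4] = 4x^3
  d/dx[-y^5] = -5y^4·y'
  d/dx[-4] = 0

The pieces without y' make up ∂F/∂x and the coefficient of y' is ∂F/∂y:
  ∂F/∂x = 4x^3,
  ∂F/∂y = -5y^4.

Since d/dx[F] = ∂F/∂x + (∂F/∂y)·y' = 0, solve for y':
  (∂F/∂y)·y' = -∂F/∂x
  dy/dx = -(∂F/∂x)/(∂F/∂y) = -(4x^3)/(-5y^4) = 4x^3/(5y^4)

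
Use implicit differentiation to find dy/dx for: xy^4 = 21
Apply d/dx to both sides, remembering that y depends on x. Each occurrence of y therefore brings in a y' = dy/dx via the chain rule.

With F(x, y) equal to the left-hand side minus the right, differentiate F term by term:
  d/dx[xy^4] = 4xy^3·y' + y^4
  d/dx[-21] = 0
Adding these up, d/dx[F] = 0 becomes
  (y^4) + (4xy^3)·y' = 0,
so isolating y',
  dy/dx = -(y^4)/(4xy^3) = -y/(4x)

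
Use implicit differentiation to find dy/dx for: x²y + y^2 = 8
Differentiate the relation implicitly: treat y = y(x) and apply the chain rule, so every y-derivative picks up a y' = dy/dx factor.

With everything moved to the left-hand side, differentiate term by term:
  d/dx[x^2y] = x^2·y' + 2xy
  d/dx[y^2] = 2y·y'
  d/dx[-8] = 0

Separating the contributions that come from x directly and those that come through y:
  without y':      2xy
  multiplying y':  x^2 + 2y

so (2xy) + (x^2 + 2y)·y' = 0, and therefore
  dy/dx = -(2xy)/(x^2 + 2y) = -2xy/(x^2 + 2y)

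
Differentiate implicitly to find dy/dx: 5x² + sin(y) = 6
Take d/dx of both sides. Since y is implicitly a function of x, the chain rule attaches a y' = dy/dx factor whenever we differentiate through y.

Set F(x, y) = (left side) − (right side), so the curve is F = 0. Differentiating each term of F:
  d/dx[5x^2] = 10x
  d/dx[sin(y)] = y'·cos(y)
  d/dx[-6] = 0

Collecting, the y'-free part is the partial derivative in x and the y' coefficient is the partial derivative in y:
  ∂F/∂x = 10x
  ∂F/∂y = cos(y)

so d/dx[F(x, y(x))] = ∂F/∂x + (∂F/∂y)·y' = 0. Rearranging,
  dy/dx = -(∂F/∂x)/(∂F/∂y) = -(10x)/(cos(y)) = -10x/cos(y)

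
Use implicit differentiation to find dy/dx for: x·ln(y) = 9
Differentiate both sides with respect to x, treating y as y(x). By the chain rule, any term containing y contributes a factor of y' = dy/dx when we differentiate it.

Move every term to one side and write the relation as F(x, y) = 0. Term by term,
  d/dx[x·ln(y)] = x·y'/y + ln(y)
  d/dx[-9] = 0

The pieces without y' make up ∂F/∂x and the coefficient of y' is ∂F/∂y:
  ∂F/∂x = ln(y),
  ∂F/∂y = x/y.

Since d/dx[F] = ∂F/∂x + (∂F/∂y)·y' = 0, solve for y':
  (∂F/∂y)·y' = -∂F/∂x
  dy/dx = -(∂F/∂x)/(∂F/∂y) = -(ln(y))/(x/y) = -y·ln(y)/x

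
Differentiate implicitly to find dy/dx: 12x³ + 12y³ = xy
Apply d/dx to both sides, remembering that y depends on x. Each occurrence of y therefore brings in a y' = dy/dx via the chain rule.

With F(x, y) equal to the left-hand side minus the right, differentiate F term by term:
  d/dx[12x^3] = 36x^2
  d/dx[-xy] = -x·y' - y
  d/dx[12y^3] = 36y^2·y'
Adding these up, d/dx[F] = 0 becomes
  (36x^2 - y) + (-x + 36y^2)·y' = 0,
so isolating y',
  dy/dx = -(36x^2 - y)/(-x + 36y^2) = (36x^2 - y)/(x - 36y^2)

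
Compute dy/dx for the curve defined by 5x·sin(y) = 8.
Differentiate both sides with respect to x, treating y as y(x). By the chain rule, any term containing y contributes a factor of y' = dy/dx when we differentiate it.

Move every term to one side and write the relation as F(x, y) = 0. Term by term,
  d/dx[5x·sin(y)] = 5x·y'·cos(y) + 5sin(y)
  d/dx[-8] = 0

The pieces without y' make up ∂F/∂x and the coefficient of y' is ∂F/∂y:
  ∂F/∂x = 5sin(y),
  ∂F/∂y = 5x·cos(y).

Since d/dx[F] = ∂F/∂x + (∂F/∂y)·y' = 0, solve for y':
  (∂F/∂y)·y' = -∂F/∂x
  dy/dx = -(∂F/∂x)/(∂F/∂y) = -(5sin(y))/(5x·cos(y)) = -tan(y)/x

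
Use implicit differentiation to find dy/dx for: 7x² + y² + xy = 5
Differentiate both sides with respect to x, treating y as y(x). By the chain rule, any term containing y contributes a factor of y' = dy/dx when we differentiate it.

Move every term to one side and write the relation as F(x, y) = 0. Term by term,
  d/dx[7x^2] = 14x
  d/dx[xy] = x·y' + y
  d/dx[y^2] = 2y·y'
  d/dx[-5] = 0

The pieces without y' make up ∂F/∂x and the coefficient of y' is ∂F/∂y:
  ∂F/∂x = 14x + y,
  ∂F/∂y = x + 2y.

Since d/dx[F] = ∂F/∂x + (∂F/∂y)·y' = 0, solve for y':
  (∂F/∂y)·y' = -∂F/∂x
  dy/dx = -(∂F/∂x)/(∂F/∂y) = -(14x + y)/(x + 2y) = (-14x - y)/(x + 2y)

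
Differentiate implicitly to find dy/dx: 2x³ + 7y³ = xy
Apply d/dx to both sides, remembering that y depends on x. Each occurrence of y therefore brings in a y' = dy/dx via the chain rule.

With F(x, y) equal to the left-hand side minus the right, differentiate F term by term:
  d/dx[2x^3] = 6x^2
  d/dx[-xy] = -x·y' - y
  d/dx[7y^3] = 21y^2·y'
Adding these up, d/dx[F] = 0 becomes
  (6x^2 - y) + (-x + 21y^2)·y' = 0,
so isolating y',
  dy/dx = -(6x^2 - y)/(-x + 21y^2) = (6x^2 - y)/(x - 21y^2)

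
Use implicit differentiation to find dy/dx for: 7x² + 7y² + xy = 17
Apply d/dx to both sides, remembering that y depends on x. Each occurrence of y therefore brings in a y' = dy/dx via the chain rule.

With F(x, y) equal to the left-hand side minus the right, differentiate F term by term:
  d/dx[7x^2] = 14x
  d/dx[xy] = x·y' + y
  d/dx[7y^2] = 14y·y'
  d/dx[-17] = 0
Adding these up, d/dx[F] = 0 becomes
  (14x + y) + (x + 14y)·y' = 0,
so isolating y',
  dy/dx = -(14x + y)/(x + 14y) = (-14x - y)/(x + 14y)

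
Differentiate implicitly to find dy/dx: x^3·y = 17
Apply d/dx to both sides, remembering that y depends on x. Each occurrence of y therefore brings in a y' = dy/dx via the chain rule.

With F(x, y) equal to the left-hand side minus the right, differentiate F term by term:
  d/dx[x^3y] = x^3·y' + 3x^2y
  d/dx[-17] = 0
Adding these up, d/dx[F] = 0 becomes
  (3x^2y) + (x^3)·y' = 0,
so isolating y',
  dy/dx = -(3x^2y)/(x^3) = -3y/x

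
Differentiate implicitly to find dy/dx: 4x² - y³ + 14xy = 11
Differentiate the relation implicitly: treat y = y(x) and apply the chain rule, so every y-derivative picks up a y' = dy/dx factor.

With everything moved to the left-hand side, differentiate term by term:
  d/dx[4x^2] = 8x
  d/dx[14xy] = 14x·y' + 14y
  d/dx[-y^3] = -3y^2·y'
  d/dx[-11] = 0

Separating the contributions that come from x directly and those that come through y:
  without y':      8x + 14y
  multiplying y':  14x - 3y^2

so (8x + 14y) + (14x - 3y^2)·y' = 0, and therefore
  dy/dx = -(8x + 14y)/(14x - 3y^2) = 2(-4x - 7y)/(14x - 3y^2)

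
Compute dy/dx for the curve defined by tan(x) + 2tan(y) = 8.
Apply d/dx to both sides, remembering that y depends on x. Each occurrence of y therefore brings in a y' = dy/dx via the chain rule.

With F(x, y) equal to the left-hand side minus the right, differentiate F term by term:
  d/dx[tan(x)] = tan(x)^2 + 1
  d/dx[2tan(y)] = 2·y'(tan(y)^2 + 1)
  d/dx[-8] = 0
Adding these up, d/dx[F] = 0 becomes
  (tan(x)^2 + 1) + (2tan(y)^2 + 2)·y' = 0,
so isolating y',
  dy/dx = -(tan(x)^2 + 1)/(2tan(y)^2 + 2) = -cos(y)^2/(2cos(x)^2)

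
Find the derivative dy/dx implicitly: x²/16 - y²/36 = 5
Differentiate the relation implicitly: treat y = y(x) and apply the chain rule, so every y-derivative picks up a y' = dy/dx factor.

With everything moved to the left-hand side, differentiate term by term:
  d/dx[x^2/16] = x/8
  d/dx[-y^2/36] = -y·y'/18
  d/dx[-5] = 0

Separating the contributions that come from x directly and those that come through y:
  without y':      x/8
  multiplying y':  -y/18

so (x/8) + (-y/18)·y' = 0, and therefore
  dy/dx = -(x/8)/(-y/18) = 9x/(4y)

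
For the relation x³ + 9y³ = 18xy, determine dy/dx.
Differentiate both sides with respect to x, treating y as y(x). By the chain rule, any term containing y contributes a factor of y' = dy/dx when we differentiate it.

Move every term to one side and write the relation as F(x, y) = 0. Term by term,
  d/dx[x^3] = 3x^2
  d/dx[-18xy] = -18x·y' - 18y
  d/dx[9y^3] = 27y^2·y'

The pieces without y' make up ∂F/∂x and the coefficient of y' is ∂F/∂y:
  ∂F/∂x = 3x^2 - 18y,
  ∂F/∂y = -18x + 27y^2.

Since d/dx[F] = ∂F/∂x + (∂F/∂y)·y' = 0, solve for y':
  (∂F/∂y)·y' = -∂F/∂x
  dy/dx = -(∂F/∂x)/(∂F/∂y) = -(3x^2 - 18y)/(-18x + 27y^2) = (x^2 - 6y)/(3(2x - 3y^2))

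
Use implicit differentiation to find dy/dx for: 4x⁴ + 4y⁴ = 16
Take d/dx of both sides. Since y is implicitly a function of x, the chain rule attaches a y' = dy/dx factor whenever we differentiate through y.

Set F(x, y) = (left side) − (right side), so the curve is F = 0. Differentiating each term of F:
  d/dx[4x^4] = 16x^3
  d/dx[4y^4] = 16y^3·y'
  d/dx[-16] = 0

Collecting, the y'-free part is the partial derivative in x and the y' coefficient is the partial derivative in y:
  ∂F/∂x = 16x^3
  ∂F/∂y = 16y^3

so d/dx[F(x, y(x))] = ∂F/∂x + (∂F/∂y)·y' = 0. Rearranging,
  dy/dx = -(∂F/∂x)/(∂F/∂y) = -(16x^3)/(16y^3) = -x^3/y^3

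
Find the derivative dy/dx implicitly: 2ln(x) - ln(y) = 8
Take d/dx of both sides. Since y is implicitly a function of x, the chain rule attaches a y' = dy/dx factor whenever we differentiate through y.

Set F(x, y) = (left side) − (right side), so the curve is F = 0. Differentiating each term of F:
  d/dx[2ln(x)] = 2/x
  d/dx[-ln(y)] = -y'/y
  d/dx[-8] = 0

Collecting, the y'-free part is the partial derivative in x and the y' coefficient is the partial derivative in y:
  ∂F/∂x = 2/x
  ∂F/∂y = -1/y

so d/dx[F(x, y(x))] = ∂F/∂x + (∂F/∂y)·y' = 0. Rearranging,
  dy/dx = -(∂F/∂x)/(∂F/∂y) = -(2/x)/(-1/y) = 2y/x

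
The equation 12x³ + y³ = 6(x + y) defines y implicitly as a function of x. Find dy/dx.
Differentiate the relation implicitly: treat y = y(x) and apply the chain rule, so every y-derivative picks up a y' = dy/dx factor.

With everything moved to the left-hand side, differentiate term by term:
  d/dx[12x^3] = 36x^2
  d/dx[-6x] = -6
  d/dx[y^3] = 3y^2·y'
  d/dx[-6y] = -6·y'

Separating the contributions that come from x directly and those that come through y:
  without y':      36x^2 - 6
  multiplying y':  3y^2 - 6

so (36x^2 - 6) + (3y^2 - 6)·y' = 0, and therefore
  dy/dx = -(36x^2 - 6)/(3y^2 - 6) = 2(1 - 6x^2)/(y^2 - 2)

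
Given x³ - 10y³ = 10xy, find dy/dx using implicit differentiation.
Differentiate both sides with respect to x, treating y as y(x). By the chain rule, any term containing y contributes a factor of y' = dy/dx when we differentiate it.

Move every term to one side and write the relation as F(x, y) = 0. Term by term,
  d/dx[x^3] = 3x^2
  d/dx[-10xy] = -10x·y' - 10y
  d/dx[-10y^3] = -30y^2·y'

The pieces without y' make up ∂F/∂x and the coefficient of y' is ∂F/∂y:
  ∂F/∂x = 3x^2 - 10y,
  ∂F/∂y = -10x - 30y^2.

Since d/dx[F] = ∂F/∂x + (∂F/∂y)·y' = 0, solve for y':
  (∂F/∂y)·y' = -∂F/∂x
  dy/dx = -(∂F/∂x)/(∂F/∂y) = -(3x^2 - 10y)/(-10x - 30y^2) = (3x^2/10 - y)/(x + 3y^2)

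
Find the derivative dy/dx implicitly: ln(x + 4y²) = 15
Apply d/dx to both sides, remembering that y depends on x. Each occurrence of y therefore brings in a y' = dy/dx via the chain rule.

With F(x, y) equal to the left-hand side minus the right, differentiate F term by term:
  d/dx[ln(x + 4y^2)] = (8y·y' + 1)/(x + 4y^2)
  d/dx[-15] = 0
Adding these up, d/dx[F] = 0 becomes
  (1/(x + 4y^2)) + (8y/(x + 4y^2))·y' = 0,
so isolating y',
  dy/dx = -(1/(x + 4y^2))/(8y/(x + 4y^2)) = -1/(8y)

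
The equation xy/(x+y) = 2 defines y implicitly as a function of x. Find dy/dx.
Take d/dx of both sides. Since y is implicitly a function of x, the chain rule attaches a y' = dy/dx factor whenever we differentiate through y.

Set F(x, y) = (left side) − (right side), so the curve is F = 0. Differentiating each term of F:
  d/dx[xy/(x + y)] = xy(-y' - 1)/(x + y)^2 + x·y'/(x + y) + y/(x + y)
  d/dx[-2] = 0

Collecting, the y'-free part is the partial derivative in x and the y' coefficient is the partial derivative in y:
  ∂F/∂x = -xy/(x + y)^2 + y/(x + y)
  ∂F/∂y = -xy/(x + y)^2 + x/(x + y)

so d/dx[F(x, y(x))] = ∂F/∂x + (∂F/∂y)·y' = 0. Rearranging,
  dy/dx = -(∂F/∂x)/(∂F/∂y) = -(-xy/(x + y)^2 + y/(x + y))/(-xy/(x + y)^2 + x/(x + y))
        = -(y^2/(x + y)^2)/(x^2/(x + y)^2) = -y^2/x^2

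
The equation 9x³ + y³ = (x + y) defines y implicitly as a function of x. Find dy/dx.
Take d/dx of both sides. Since y is implicitly a function of x, the chain rule attaches a y' = dy/dx factor whenever we differentiate through y.

Set F(x, y) = (left side) − (right side), so the curve is F = 0. Differentiating each term of F:
  d/dx[9x^3] = 27x^2
  d/dx[-x] = -1
  d/dx[y^3] = 3y^2·y'
  d/dx[-y] = -y'

Collecting, the y'-free part is the partial derivative in x and the y' coefficient is the partial derivative in y:
  ∂F/∂x = 27x^2 - 1
  ∂F/∂y = 3y^2 - 1

so d/dx[F(x, y(x))] = ∂F/∂x + (∂F/∂y)·y' = 0. Rearranging,
  dy/dx = -(∂F/∂x)/(∂F/∂y) = -(27x^2 - 1)/(3y^2 - 1) = (1 - 27x^2)/(3y^2 - 1)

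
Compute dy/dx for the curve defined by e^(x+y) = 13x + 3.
Differentiate the relation implicitly: treat y = y(x) and apply the chain rule, so every y-derivative picks up a y' = dy/dx factor.

With everything moved to the left-hand side, differentiate term by term:
  d/dx[-13x] = -13
  d/dx[e^(x + y)] = (y' + 1)·e^(x + y)
  d/dx[-3] = 0

Separating the contributions that come from x directly and those that come through y:
  without y':      e^(x + y) - 13
  multiplying y':  e^(x + y)

so (e^(x + y) - 13) + (e^(x + y))·y' = 0, and therefore
  dy/dx = -(e^(x + y) - 13)/(e^(x + y)) = 13e^(-x - y) - 1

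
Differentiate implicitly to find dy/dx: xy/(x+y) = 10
Take d/dx of both sides. Since y is implicitly a function of x, the chain rule attaches a y' = dy/dx factor whenever we differentiate through y.

Set F(x, y) = (left side) − (right side), so the curve is F = 0. Differentiating each term of F:
  d/dx[xy/(x + y)] = xy(-y' - 1)/(x + y)^2 + x·y'/(x + y) + y/(x + y)
  d/dx[-10] = 0

Collecting, the y'-free part is the partial derivative in x and the y' coefficient is the partial derivative in y:
  ∂F/∂x = -xy/(x + y)^2 + y/(x + y)
  ∂F/∂y = -xy/(x + y)^2 + x/(x + y)

so d/dx[F(x, y(x))] = ∂F/∂x + (∂F/∂y)·y' = 0. Rearranging,
  dy/dx = -(∂F/∂x)/(∂F/∂y) = -(-xy/(x + y)^2 + y/(x + y))/(-xy/(x + y)^2 + x/(x + y))
        = -(y^2/(x + y)^2)/(x^2/(x + y)^2) = -y^2/x^2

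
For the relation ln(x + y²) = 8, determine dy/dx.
Apply d/dx to both sides, remembering that y depends on x. Each occurrence of y therefore brings in a y' = dy/dx via the chain rule.

With F(x, y) equal to the left-hand side minus the right, differentiate F term by term:
  d/dx[ln(x + y^2)] = (2y·y' + 1)/(x + y^2)
  d/dx[-8] = 0
Adding these up, d/dx[F] = 0 becomes
  (1/(x + y^2)) + (2y/(x + y^2))·y' = 0,
so isolating y',
  dy/dx = -(1/(x + y^2))/(2y/(x + y^2)) = -1/(2y)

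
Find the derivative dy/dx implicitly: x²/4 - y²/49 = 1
Differentiate both sides with respect to x, treating y as y(x). By the chain rule, any term containing y contributes a factor of y' = dy/dx when we differentiate it.

Move every term to one side and write the relation as F(x, y) = 0. Term by term,
  d/dx[x^2/4] = x/2
  d/dx[-y^2/49] = -2y·y'/49
  d/dx[-1] = 0

The pieces without y' make up ∂F/∂x and the coefficient of y' is ∂F/∂y:
  ∂F/∂x = x/2,
  ∂F/∂y = -2y/49.

Since d/dx[F] = ∂F/∂x + (∂F/∂y)·y' = 0, solve for y':
  (∂F/∂y)·y' = -∂F/∂x
  dy/dx = -(∂F/∂x)/(∂F/∂y) = -(x/2)/(-2y/49) = 49x/(4y)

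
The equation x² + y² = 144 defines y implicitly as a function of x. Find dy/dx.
Take d/dx of both sides. Since y is implicitly a function of x, the chain rule attaches a y' = dy/dx factor whenever we differentiate through y.

Set F(x, y) = (left side) − (right side), so the curve is F = 0. Differentiating each term of F:
  d/dx[x^2] = 2x
  d/dx[y^2] = 2y·y'
  d/dx[-144] = 0

Collecting, the y'-free part is the partial derivative in x and the y' coefficient is the partial derivative in y:
  ∂F/∂x = 2x
  ∂F/∂y = 2y

so d/dx[F(x, y(x))] = ∂F/∂x + (∂F/∂y)·y' = 0. Rearranging,
  dy/dx = -(∂F/∂x)/(∂F/∂y) = -(2x)/(2y) = -x/y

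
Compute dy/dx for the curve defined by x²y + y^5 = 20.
Differentiate both sides with respect to x, treating y as y(x). By the chain rule, any term containing y contributes a factor of y' = dy/dx when we differentiate it.

Move every term to one side and write the relation as F(x, y) = 0. Term by term,
  d/dx[x^2y] = x^2·y' + 2xy
  d/dx[y^5] = 5y^4·y'
  d/dx[-20] = 0

The pieces without y' make up ∂F/∂x and the coefficient of y' is ∂F/∂y:
  ∂F/∂x = 2xy,
  ∂F/∂y = x^2 + 5y^4.

Since d/dx[F] = ∂F/∂x + (∂F/∂y)·y' = 0, solve for y':
  (∂F/∂y)·y' = -∂F/∂x
  dy/dx = -(∂F/∂x)/(∂F/∂y) = -(2xy)/(x^2 + 5y^4) = -2xy/(x^2 + 5y^4)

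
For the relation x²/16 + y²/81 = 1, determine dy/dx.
Take d/dx of both sides. Since y is implicitly a function of x, the chain rule attaches a y' = dy/dx factor whenever we differentiate through y.

Set F(x, y) = (left side) − (right side), so the curve is F = 0. Differentiating each term of F:
  d/dx[x^2/16] = x/8
  d/dx[y^2/81] = 2y·y'/81
  d/dx[-1] = 0

Collecting, the y'-free part is the partial derivative in x and the y' coefficient is the partial derivative in y:
  ∂F/∂x = x/8
  ∂F/∂y = 2y/81

so d/dx[F(x, y(x))] = ∂F/∂x + (∂F/∂y)·y' = 0. Rearranging,
  dy/dx = -(∂F/∂x)/(∂F/∂y) = -(x/8)/(2y/81) = -81x/(16y)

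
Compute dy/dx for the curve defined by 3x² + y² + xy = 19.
Differentiate the relation implicitly: treat y = y(x) and apply the chain rule, so every y-derivative picks up a y' = dy/dx factor.

With everything moved to the left-hand side, differentiate term by term:
  d/dx[3x^2] = 6x
  d/dx[xy] = x·y' + y
  d/dx[y^2] = 2y·y'
  d/dx[-19] = 0

Separating the contributions that come from x directly and those that come through y:
  without y':      6x + y
  multiplying y':  x + 2y

so (6x + y) + (x + 2y)·y' = 0, and therefore
  dy/dx = -(6x + y)/(x + 2y) = (-6x - y)/(x + 2y)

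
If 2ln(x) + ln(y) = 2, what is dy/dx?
Take d/dx of both sides. Since y is implicitly a function of x, the chain rule attaches a y' = dy/dx factor whenever we differentiate through y.

Set F(x, y) = (left side) − (right side), so the curve is F = 0. Differentiating each term of F:
  d/dx[2ln(x)] = 2/x
  d/dx[ln(y)] = y'/y
  d/dx[-2] = 0

Collecting, the y'-free part is the partial derivative in x and the y' coefficient is the partial derivative in y:
  ∂F/∂x = 2/x
  ∂F/∂y = 1/y

so d/dx[F(x, y(x))] = ∂F/∂x + (∂F/∂y)·y' = 0. Rearranging,
  dy/dx = -(∂F/∂x)/(∂F/∂y) = -(2/x)/(1/y) = -2y/x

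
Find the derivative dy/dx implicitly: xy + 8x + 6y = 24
Differentiate both sides with respect to x, treating y as y(x). By the chain rule, any term containing y contributes a factor of y' = dy/dx when we differentiate it.

Move every term to one side and write the relation as F(x, y) = 0. Term by term,
  d/dx[xy] = x·y' + y
  d/dx[8x] = 8
  d/dx[6y] = 6·y'
  d/dx[-24] = 0

The pieces without y' make up ∂F/∂x and the coefficient of y' is ∂F/∂y:
  ∂F/∂x = y + 8,
  ∂F/∂y = x + 6.

Since d/dx[F] = ∂F/∂x + (∂F/∂y)·y' = 0, solve for y':
  (∂F/∂y)·y' = -∂F/∂x
  dy/dx = -(∂F/∂x)/(∂F/∂y) = -(y + 8)/(x + 6) = (-y - 8)/(x + 6)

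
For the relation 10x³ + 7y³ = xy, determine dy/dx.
Differentiate both sides with respect to x, treating y as y(x). By the chain rule, any term containing y contributes a factor of y' = dy/dx when we differentiate it.

Move every term to one side and write the relation as F(x, y) = 0. Term by term,
  d/dx[10x^3] = 30x^2
  d/dx[-xy] = -x·y' - y
  d/dx[7y^3] = 21y^2·y'

The pieces without y' make up ∂F/∂x and the coefficient of y' is ∂F/∂y:
  ∂F/∂x = 30x^2 - y,
  ∂F/∂y = -x + 21y^2.

Since d/dx[F] = ∂F/∂x + (∂F/∂y)·y' = 0, solve for y':
  (∂F/∂y)·y' = -∂F/∂x
  dy/dx = -(∂F/∂x)/(∂F/∂y) = -(30x^2 - y)/(-x + 21y^2) = (30x^2 - y)/(x - 21y^2)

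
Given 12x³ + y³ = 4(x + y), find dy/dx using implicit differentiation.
Differentiate the relation implicitly: treat y = y(x) and apply the chain rule, so every y-derivative picks up a y' = dy/dx factor.

With everything moved to the left-hand side, differentiate term by term:
  d/dx[12x^3] = 36x^2
  d/dx[-4x] = -4
  d/dx[y^3] = 3y^2·y'
  d/dx[-4y] = -4·y'

Separating the contributions that come from x directly and those that come through y:
  without y':      36x^2 - 4
  multiplying y':  3y^2 - 4

so (36x^2 - 4) + (3y^2 - 4)·y' = 0, and therefore
  dy/dx = -(36x^2 - 4)/(3y^2 - 4) = 4(1 - 9x^2)/(3y^2 - 4)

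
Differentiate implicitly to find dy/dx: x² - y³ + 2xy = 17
Apply d/dx to both sides, remembering that y depends on x. Each occurrence of y therefore brings in a y' = dy/dx via the chain rule.

With F(x, y) equal to the left-hand side minus the right, differentiate F term by term:
  d/dx[x^2] = 2x
  d/dx[2xy] = 2x·y' + 2y
  d/dx[-y^3] = -3y^2·y'
  d/dx[-17] = 0
Adding these up, d/dx[F] = 0 becomes
  (2x + 2y) + (2x - 3y^2)·y' = 0,
so isolating y',
  dy/dx = -(2x + 2y)/(2x - 3y^2) = 2(-x - y)/(2x - 3y^2)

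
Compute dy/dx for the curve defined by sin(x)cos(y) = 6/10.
Apply d/dx to both sides, remembering that y depends on x. Each occurrence of y therefore brings in a y' = dy/dx via the chain rule.

With F(x, y) equal to the left-hand side minus the right, differentiate F term by term:
  d/dx[sin(x)·cos(y)] = -y'·sin(x)·sin(y) + cos(x)·cos(y)
  d/dx[-3/5] = 0
Adding these up, d/dx[F] = 0 becomes
  (cos(x)·cos(y)) + (-sin(x)·sin(y))·y' = 0,
so isolating y',
  dy/dx = -(cos(x)·cos(y))/(-sin(x)·sin(y)) = 1/(tan(x)·tan(y))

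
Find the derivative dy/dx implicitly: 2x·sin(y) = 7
Take d/dx of both sides. Since y is implicitly a function of x, the chain rule attaches a y' = dy/dx factor whenever we differentiate through y.

Set F(x, y) = (left side) − (right side), so the curve is F = 0. Differentiating each term of F:
  d/dx[2x·sin(y)] = 2x·y'·cos(y) + 2sin(y)
  d/dx[-7] = 0

Collecting, the y'-free part is the partial derivative in x and the y' coefficient is the partial derivative in y:
  ∂F/∂x = 2sin(y)
  ∂F/∂y = 2x·cos(y)

so d/dx[F(x, y(x))] = ∂F/∂x + (∂F/∂y)·y' = 0. Rearranging,
  dy/dx = -(∂F/∂x)/(∂F/∂y) = -(2sin(y))/(2x·cos(y)) = -tan(y)/x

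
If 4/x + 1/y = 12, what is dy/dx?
Apply d/dx to both sides, remembering that y depends on x. Each occurrence of y therefore brings in a y' = dy/dx via the chain rule.

With F(x, y) equal to the left-hand side minus the right, differentiate F term by term:
  d/dx[1/y] = -y'/y^2
  d/dx[4/x] = -4/x^2
  d/dx[-12] = 0
Adding these up, d/dx[F] = 0 becomes
  (-4/x^2) + (-1/y^2)·y' = 0,
so isolating y',
  dy/dx = -(-4/x^2)/(-1/y^2) = -4y^2/x^2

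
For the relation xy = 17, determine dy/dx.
Differentiate both sides with respect to x, treating y as y(x). By the chain rule, any term containing y contributes a factor of y' = dy/dx when we differentiate it.

Move every term to one side and write the relation as F(x, y) = 0. Term by term,
  d/dx[xy] = x·y' + y
  d/dx[-17] = 0

The pieces without y' make up ∂F/∂x and the coefficient of y' is ∂F/∂y:
  ∂F/∂x = y,
  ∂F/∂y = x.

Since d/dx[F] = ∂F/∂x + (∂F/∂y)·y' = 0, solve for y':
  (∂F/∂y)·y' = -∂F/∂x
  dy/dx = -(∂F/∂x)/(∂F/∂y) = -(y)/(x) = -y/x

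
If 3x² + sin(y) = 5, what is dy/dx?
Apply d/dx to both sides, remembering that y depends on x. Each occurrence of y therefore brings in a y' = dy/dx via the chain rule.

With F(x, y) equal to the left-hand side minus the right, differentiate F term by term:
  d/dx[3x^2] = 6x
  d/dx[sin(y)] = y'·cos(y)
  d/dx[-5] = 0
Adding these up, d/dx[F] = 0 becomes
  (6x) + (cos(y))·y' = 0,
so isolating y',
  dy/dx = -(6x)/(cos(y)) = -6x/cos(y)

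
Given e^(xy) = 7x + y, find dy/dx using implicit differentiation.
Differentiate the relation implicitly: treat y = y(x) and apply the chain rule, so every y-derivative picks up a y' = dy/dx factor.

With everything moved to the left-hand side, differentiate term by term:
  d/dx[-7x] = -7
  d/dx[-y] = -y'
  d/dx[e^(xy)] = (x·y' + y)·e^(xy)

Separating the contributions that come from x directly and those that come through y:
  without y':      y·e^(xy) - 7
  multiplying y':  x·e^(xy) - 1

so (y·e^(xy) - 7) + (x·e^(xy) - 1)·y' = 0, and therefore
  dy/dx = -(y·e^(xy) - 7)/(x·e^(xy) - 1) = (-y·e^(xy) + 7)/(x·e^(xy) - 1)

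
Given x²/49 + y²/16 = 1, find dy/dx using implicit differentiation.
Differentiate both sides with respect to x, treating y as y(x). By the chain rule, any term containing y contributes a factor of y' = dy/dx when we differentiate it.

Move every term to one side and write the relation as F(x, y) = 0. Term by term,
  d/dx[x^2/49] = 2x/49
  d/dx[y^2/16] = y·y'/8
  d/dx[-1] = 0

The pieces without y' make up ∂F/∂x and the coefficient of y' is ∂F/∂y:
  ∂F/∂x = 2x/49,
  ∂F/∂y = y/8.

Since d/dx[F] = ∂F/∂x + (∂F/∂y)·y' = 0, solve for y':
  (∂F/∂y)·y' = -∂F/∂x
  dy/dx = -(∂F/∂x)/(∂F/∂y) = -(2x/49)/(y/8) = -16x/(49y)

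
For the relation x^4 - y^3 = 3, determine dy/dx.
Differentiate the relation implicitly: treat y = y(x) and apply the chain rule, so every y-derivative picks up a y' = dy/dx factor.

With everything moved to the left-hand side, differentiate term by term:
  d/dx[x^4] = 4x^3
  d/dx[-y^3] = -3y^2·y'
  d/dx[-3] = 0

Separating the contributions that come from x directly and those that come through y:
  without y':      4x^3
  multiplying y':  -3y^2

so (4x^3) + (-3y^2)·y' = 0, and therefore
  dy/dx = -(4x^3)/(-3y^2) = 4x^3/(3y^2)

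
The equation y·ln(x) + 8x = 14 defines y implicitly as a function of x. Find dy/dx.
Apply d/dx to both sides, remembering that y depends on x. Each occurrence of y therefore brings in a y' = dy/dx via the chain rule.

With F(x, y) equal to the left-hand side minus the right, differentiate F term by term:
  d/dx[8x] = 8
  d/dx[y·ln(x)] = y'·ln(x) + y/x
  d/dx[-14] = 0
Adding these up, d/dx[F] = 0 becomes
  (8 + y/x) + (ln(x))·y' = 0,
so isolating y',
  dy/dx = -(8 + y/x)/(ln(x))
        = -((8x + y)/x)/(ln(x)) = (-8x - y)/(x·ln(x))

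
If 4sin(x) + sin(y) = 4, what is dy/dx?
Differentiate both sides with respect to x, treating y as y(x). By the chain rule, any term containing y contributes a factor of y' = dy/dx when we differentiate it.

Move every term to one side and write the relation as F(x, y) = 0. Term by term,
  d/dx[4sin(x)] = 4cos(x)
  d/dx[sin(y)] = y'·cos(y)
  d/dx[-4] = 0

The pieces without y' make up ∂F/∂x and the coefficient of y' is ∂F/∂y:
  ∂F/∂x = 4cos(x),
  ∂F/∂y = cos(y).

Since d/dx[F] = ∂F/∂x + (∂F/∂y)·y' = 0, solve for y':
  (∂F/∂y)·y' = -∂F/∂x
  dy/dx = -(∂F/∂x)/(∂F/∂y) = -(4cos(x))/(cos(y)) = -4cos(x)/cos(y)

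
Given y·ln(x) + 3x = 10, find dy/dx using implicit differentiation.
Differentiate the relation implicitly: treat y = y(x) and apply the chain rule, so every y-derivative picks up a y' = dy/dx factor.

With everything moved to the left-hand side, differentiate term by term:
  d/dx[3x] = 3
  d/dx[y·ln(x)] = y'·ln(x) + y/x
  d/dx[-10] = 0

Separating the contributions that come from x directly and those that come through y:
  without y':      3 + y/x
  multiplying y':  ln(x)

so (3 + y/x) + (ln(x))·y' = 0, and therefore
  dy/dx = -(3 + y/x)/(ln(x))
        = -((3x + y)/x)/(ln(x)) = (-3x - y)/(x·ln(x))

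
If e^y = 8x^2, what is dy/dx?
Apply d/dx to both sides, remembering that y depends on x. Each occurrence of y therefore brings in a y' = dy/dx via the chain rule.

With F(x, y) equal to the left-hand side minus the right, differentiate F term by term:
  d/dx[-8x^2] = -16x
  d/dx[e^(y)] = y'·e^(y)
Adding these up, d/dx[F] = 0 becomes
  (-16x) + (e^(y))·y' = 0,
so isolating y',
  dy/dx = -(-16x)/(e^(y)) = 16x·e^(-y)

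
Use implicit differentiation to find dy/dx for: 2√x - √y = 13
Differentiate both sides with respect to x, treating y as y(x). By the chain rule, any term containing y contributes a factor of y' = dy/dx when we differentiate it.

Move every term to one side and write the relation as F(x, y) = 0. Term by term,
  d/dx[2√(x)] = 1/√(x)
  d/dx[-√(y)] = -y'/(2√(y))
  d/dx[-13] = 0

The pieces without y' make up ∂F/∂x and the coefficient of y' is ∂F/∂y:
  ∂F/∂x = 1/√(x),
  ∂F/∂y = -1/(2√(y)).

Since d/dx[F] = ∂F/∂x + (∂F/∂y)·y' = 0, solve for y':
  (∂F/∂y)·y' = -∂F/∂x
  dy/dx = -(∂F/∂x)/(∂F/∂y) = -(1/√(x))/(-1/(2√(y))) = 2√(y)/√(x)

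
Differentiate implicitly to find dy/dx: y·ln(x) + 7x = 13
Differentiate both sides with respect to x, treating y as y(x). By the chain rule, any term containing y contributes a factor of y' = dy/dx when we differentiate it.

Move every term to one side and write the relation as F(x, y) = 0. Term by term,
  d/dx[7x] = 7
  d/dx[y·ln(x)] = y'·ln(x) + y/x
  d/dx[-13] = 0

The pieces without y' make up ∂F/∂x and the coefficient of y' is ∂F/∂y:
  ∂F/∂x = 7 + y/x,
  ∂F/∂y = ln(x).

Since d/dx[F] = ∂F/∂x + (∂F/∂y)·y' = 0, solve for y':
  (∂F/∂y)·y' = -∂F/∂x
  dy/dx = -(∂F/∂x)/(∂F/∂y) = -(7 + y/x)/(ln(x))
        = -((7x + y)/x)/(ln(x)) = (-7x - y)/(x·ln(x))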